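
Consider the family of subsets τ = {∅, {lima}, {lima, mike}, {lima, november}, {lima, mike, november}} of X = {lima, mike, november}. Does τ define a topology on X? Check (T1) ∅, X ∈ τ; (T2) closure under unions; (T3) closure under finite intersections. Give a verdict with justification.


τ IS a topology on X.

Axiom (T1): ∅ ∈ τ? Yes; X ∈ τ? Yes.
Axiom (T2/T3): check pairwise unions and intersections of members of τ.
All pairwise intersections and unions checked — each lies in τ. Therefore τ satisfies (T1), (T2), (T3): it IS a topology on X.


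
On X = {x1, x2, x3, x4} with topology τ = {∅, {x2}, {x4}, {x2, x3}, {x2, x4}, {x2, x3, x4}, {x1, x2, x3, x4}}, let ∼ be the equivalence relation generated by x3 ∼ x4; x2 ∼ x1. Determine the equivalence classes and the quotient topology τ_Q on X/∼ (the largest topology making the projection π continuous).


X/∼ = {[x1=x2], [x3=x4]}; |τ_Q| = 2.

Equivalence classes: [x1=x2], [x3=x4].
Quotient map π: X → X/∼ sends x1 ↦ [x1=x2], x2 ↦ [x1=x2], x3 ↦ [x3=x4], x4 ↦ [x3=x4].
For each subset V ⊆ X/∼, compute π^{-1}(V) ⊆ X and check whether π^{-1}(V) ∈ τ. V is open in τ_Q iff π^{-1}(V) ∈ τ.
  V = {}: π^{-1}(V) = ∅ ∈ τ ✓.
  V = {[x1=x2]}: π^{-1}(V) = {x1, x2} ∉ τ ✗.
  V = {[x3=x4]}: π^{-1}(V) = {x3, x4} ∉ τ ✗.
  V = {[x1=x2], [x3=x4]}: π^{-1}(V) = {x1, x2, x3, x4} ∈ τ ✓.
Open sets in the quotient: τ_Q = {{}, {[x1=x2], [x3=x4]}} (2 elements).


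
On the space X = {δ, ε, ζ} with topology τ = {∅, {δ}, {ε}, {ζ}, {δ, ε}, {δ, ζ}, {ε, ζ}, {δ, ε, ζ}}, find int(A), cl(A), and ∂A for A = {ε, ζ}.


int(A) = {ε, ζ}, cl(A) = {ε, ζ}, ∂A = ∅.

Closed sets in (X, τ) are complements of opens:
  closed(X, τ) = {∅, {δ}, {ε}, {ζ}, {δ, ε}, {δ, ζ}, {ε, ζ}, {δ, ε, ζ}}.
int(A) = ⋃ {U ∈ τ : U ⊆ A}. Opens contained in A: ∅, {ε}, {ζ}, {ε, ζ}.
Taking the union of these: int(A) = {ε, ζ}.
cl(A) = ⋂ {C closed : A ⊆ C}. Closed sets containing A: {ε, ζ}, {δ, ε, ζ}.
Intersecting these: cl(A) = {ε, ζ}.
∂A = cl(A) ∖ int(A) = {ε, ζ} ∖ {ε, ζ} = ∅.


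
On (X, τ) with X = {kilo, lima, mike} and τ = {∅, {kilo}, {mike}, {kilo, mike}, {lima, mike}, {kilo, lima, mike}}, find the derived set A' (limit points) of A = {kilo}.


A' = ∅

For each x ∈ X, list the open sets U ∈ τ with x ∈ U, then check whether U ∩ (A ∖ {x}) ≠ ∅ for every such U.
  x = kilo: open {kilo} ∋ x has {kilo} ∩ (A ∖ {kilo}) = ∅, so x is NOT a limit point.
  x = lima: open {lima, mike} ∋ x has {lima, mike} ∩ (A ∖ {lima}) = ∅, so x is NOT a limit point.
  x = mike: open {mike} ∋ x has {mike} ∩ (A ∖ {mike}) = ∅, so x is NOT a limit point.
Collecting: A' = ∅.


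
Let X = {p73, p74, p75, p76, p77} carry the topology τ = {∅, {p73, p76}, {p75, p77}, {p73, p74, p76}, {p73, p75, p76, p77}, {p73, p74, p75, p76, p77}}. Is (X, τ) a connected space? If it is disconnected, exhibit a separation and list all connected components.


(X, τ) is disconnected; components = [{p75, p77}, {p73, p74, p76}].

Find clopen sets (U ∈ τ with X ∖ U ∈ τ):
  U = ∅, X ∖ U = {p73, p74, p75, p76, p77} — both open, so U is clopen.
  U = {p75, p77}, X ∖ U = {p73, p74, p76} — both open, so U is clopen.
  U = {p73, p74, p76}, X ∖ U = {p75, p77} — both open, so U is clopen.
  U = {p73, p74, p75, p76, p77}, X ∖ U = ∅ — both open, so U is clopen.
Nontrivial clopen(s) exist: e.g. {p75, p77}. So (X, τ) is disconnected.
Compute connected components by grouping points that agree on all clopens:
  component: {p75, p77}
  component: {p73, p74, p76}


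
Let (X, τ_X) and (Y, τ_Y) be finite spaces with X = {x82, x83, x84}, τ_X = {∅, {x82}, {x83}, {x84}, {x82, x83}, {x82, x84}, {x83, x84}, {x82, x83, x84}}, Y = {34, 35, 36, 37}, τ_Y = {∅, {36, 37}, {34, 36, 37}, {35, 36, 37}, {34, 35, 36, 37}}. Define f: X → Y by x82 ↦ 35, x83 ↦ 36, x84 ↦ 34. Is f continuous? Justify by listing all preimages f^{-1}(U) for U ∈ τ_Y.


f IS continuous.

Compute f^{-1}(U) for each U ∈ τ_Y:
  U = ∅: f^{-1}(U) = ∅ ∈ τ_X ✓.
  U = {36, 37}: f^{-1}(U) = {x83} ∈ τ_X ✓.
  U = {34, 36, 37}: f^{-1}(U) = {x83, x84} ∈ τ_X ✓.
  U = {35, 36, 37}: f^{-1}(U) = {x82, x83} ∈ τ_X ✓.
  U = {34, 35, 36, 37}: f^{-1}(U) = {x82, x83, x84} ∈ τ_X ✓.
Every preimage lies in τ_X, so f IS continuous.


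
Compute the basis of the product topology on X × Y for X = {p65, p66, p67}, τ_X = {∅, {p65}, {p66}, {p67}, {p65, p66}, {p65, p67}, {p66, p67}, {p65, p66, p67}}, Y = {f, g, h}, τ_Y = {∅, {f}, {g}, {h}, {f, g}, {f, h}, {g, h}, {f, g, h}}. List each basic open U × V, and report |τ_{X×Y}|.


Basis B = {∅ × ∅, {p65} × {f}, {p65} × {g}, {p65} × {h}, {p66} × {f}, {p66} × {g}, {p66} × {h}, {p67} × {f}, {p67} × {g}, {p67} × {h}, {p65} × {f, g}, {p65} × {f, h}, {p65, p66} × {f}, {p65, p67} × {f}, {p65} × {g, h}, {p65, p66} × {g}, {p65, p67} × {g}, {p65, p66} × {h}, {p65, p67} × {h}, {p66} × {f, g}, {p66} × {f, h}, {p66, p67} × {f}, {p66} × {g, h}, {p66, p67} × {g}, {p66, p67} × {h}, {p67} × {f, g}, {p67} × {f, h}, {p67} × {g, h}, {p65} × {f, g, h}, {p65, p66, p67} × {f}, {p65, p66, p67} × {g}, {p65, p66, p67} × {h}, {p66} × {f, g, h}, {p67} × {f, g, h}, {p65, p66} × {f, g}, {p65, p67} × {f, g}, {p65, p66} × {f, h}, {p65, p67} × {f, h}, {p65, p66} × {g, h}, {p65, p67} × {g, h}, {p66, p67} × {f, g}, {p66, p67} × {f, h}, {p66, p67} × {g, h}, {p65, p66} × {f, g, h}, {p65, p67} × {f, g, h}, {p65, p66, p67} × {f, g}, {p65, p66, p67} × {f, h}, {p65, p66, p67} × {g, h}, {p66, p67} × {f, g, h}, {p65, p66, p67} × {f, g, h}}; |τ_{X×Y}| = 512.

Enumerate products U × V with U ∈ τ_X, V ∈ τ_Y (deduplicated):
  ∅ × ∅ = {} (∅)
  {p65} × {f} = {(p65,f)}
  {p65} × {g} = {(p65,g)}
  {p65} × {h} = {(p65,h)}
  {p66} × {f} = {(p66,f)}
  {p66} × {g} = {(p66,g)}
  {p66} × {h} = {(p66,h)}
  {p67} × {f} = {(p67,f)}
  {p67} × {g} = {(p67,g)}
  {p67} × {h} = {(p67,h)}
  {p65} × {f, g} = {(p65,f), (p65,g)}
  {p65} × {f, h} = {(p65,f), (p65,h)}
  {p65, p66} × {f} = {(p65,f), (p66,f)}
  {p65, p67} × {f} = {(p65,f), (p67,f)}
  {p65} × {g, h} = {(p65,g), (p65,h)}
  {p65, p66} × {g} = {(p65,g), (p66,g)}
  {p65, p67} × {g} = {(p65,g), (p67,g)}
  {p65, p66} × {h} = {(p65,h), (p66,h)}
  {p65, p67} × {h} = {(p65,h), (p67,h)}
  {p66} × {f, g} = {(p66,f), (p66,g)}
  {p66} × {f, h} = {(p66,f), (p66,h)}
  {p66, p67} × {f} = {(p66,f), (p67,f)}
  {p66} × {g, h} = {(p66,g), (p66,h)}
  {p66, p67} × {g} = {(p66,g), (p67,g)}
  {p66, p67} × {h} = {(p66,h), (p67,h)}
  {p67} × {f, g} = {(p67,f), (p67,g)}
  {p67} × {f, h} = {(p67,f), (p67,h)}
  {p67} × {g, h} = {(p67,g), (p67,h)}
  {p65} × {f, g, h} = {(p65,f), (p65,g), (p65,h)}
  {p65, p66, p67} × {f} = {(p65,f), (p66,f), (p67,f)}
  {p65, p66, p67} × {g} = {(p65,g), (p66,g), (p67,g)}
  {p65, p66, p67} × {h} = {(p65,h), (p66,h), (p67,h)}
  {p66} × {f, g, h} = {(p66,f), (p66,g), (p66,h)}
  {p67} × {f, g, h} = {(p67,f), (p67,g), (p67,h)}
  {p65, p66} × {f, g} = {(p65,f), (p65,g), (p66,f), (p66,g)}
  {p65, p67} × {f, g} = {(p65,f), (p65,g), (p67,f), (p67,g)}
  {p65, p66} × {f, h} = {(p65,f), (p65,h), (p66,f), (p66,h)}
  {p65, p67} × {f, h} = {(p65,f), (p65,h), (p67,f), (p67,h)}
  {p65, p66} × {g, h} = {(p65,g), (p65,h), (p66,g), (p66,h)}
  {p65, p67} × {g, h} = {(p65,g), (p65,h), (p67,g), (p67,h)}
  {p66, p67} × {f, g} = {(p66,f), (p66,g), (p67,f), (p67,g)}
  {p66, p67} × {f, h} = {(p66,f), (p66,h), (p67,f), (p67,h)}
  {p66, p67} × {g, h} = {(p66,g), (p66,h), (p67,g), (p67,h)}
  {p65, p66} × {f, g, h} = {(p65,f), (p65,g), (p65,h), (p66,f), (p66,g), (p66,h)}
  {p65, p67} × {f, g, h} = {(p65,f), (p65,g), (p65,h), (p67,f), (p67,g), (p67,h)}
  {p65, p66, p67} × {f, g} = {(p65,f), (p65,g), (p66,f), (p66,g), (p67,f), (p67,g)}
  {p65, p66, p67} × {f, h} = {(p65,f), (p65,h), (p66,f), (p66,h), (p67,f), (p67,h)}
  {p65, p66, p67} × {g, h} = {(p65,g), (p65,h), (p66,g), (p66,h), (p67,g), (p67,h)}
  {p66, p67} × {f, g, h} = {(p66,f), (p66,g), (p66,h), (p67,f), (p67,g), (p67,h)}
  {p65, p66, p67} × {f, g, h} = {(p65,f), (p65,g), (p65,h), (p66,f), (p66,g), (p66,h), (p67,f), (p67,g), (p67,h)}
These 50 distinct sets form the basis B.
Close under arbitrary unions to get τ_{X×Y}; counting gives |τ_{X×Y}| = 512.


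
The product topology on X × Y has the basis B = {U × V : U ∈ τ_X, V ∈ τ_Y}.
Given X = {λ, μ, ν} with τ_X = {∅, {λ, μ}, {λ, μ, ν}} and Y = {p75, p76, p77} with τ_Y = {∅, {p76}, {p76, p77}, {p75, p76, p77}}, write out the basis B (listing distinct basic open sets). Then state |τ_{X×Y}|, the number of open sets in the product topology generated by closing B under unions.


Basis B = {∅ × ∅, {λ, μ} × {p76}, {λ, μ, ν} × {p76}, {λ, μ} × {p76, p77}, {λ, μ} × {p75, p76, p77}, {λ, μ, ν} × {p76, p77}, {λ, μ, ν} × {p75, p76, p77}}; |τ_{X×Y}| = 10.

Enumerate products U × V with U ∈ τ_X, V ∈ τ_Y (deduplicated):
  ∅ × ∅ = {} (∅)
  {λ, μ} × {p76} = {(λ,p76), (μ,p76)}
  {λ, μ, ν} × {p76} = {(λ,p76), (μ,p76), (ν,p76)}
  {λ, μ} × {p76, p77} = {(λ,p76), (λ,p77), (μ,p76), (μ,p77)}
  {λ, μ} × {p75, p76, p77} = {(λ,p75), (λ,p76), (λ,p77), (μ,p75), (μ,p76), (μ,p77)}
  {λ, μ, ν} × {p76, p77} = {(λ,p76), (λ,p77), (μ,p76), (μ,p77), (ν,p76), (ν,p77)}
  {λ, μ, ν} × {p75, p76, p77} = {(λ,p75), (λ,p76), (λ,p77), (μ,p75), (μ,p76), (μ,p77), (ν,p75), (ν,p76), (ν,p77)}
These 7 distinct sets form the basis B.
Close under arbitrary unions to get τ_{X×Y}; counting gives |τ_{X×Y}| = 10.


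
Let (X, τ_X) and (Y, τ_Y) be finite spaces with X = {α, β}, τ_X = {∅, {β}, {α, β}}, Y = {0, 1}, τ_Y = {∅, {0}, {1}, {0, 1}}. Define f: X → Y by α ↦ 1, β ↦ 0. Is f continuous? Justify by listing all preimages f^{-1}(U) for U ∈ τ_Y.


f is NOT continuous.

Compute f^{-1}(U) for each U ∈ τ_Y:
  U = ∅: f^{-1}(U) = ∅ ∈ τ_X ✓.
  U = {0}: f^{-1}(U) = {β} ∈ τ_X ✓.
  U = {1}: f^{-1}(U) = {α} ∉ τ_X ✗.
  U = {0, 1}: f^{-1}(U) = {α, β} ∈ τ_X ✓.
Found U = {1} with f^{-1}(U) = {α} not in τ_X. Therefore f is NOT continuous.


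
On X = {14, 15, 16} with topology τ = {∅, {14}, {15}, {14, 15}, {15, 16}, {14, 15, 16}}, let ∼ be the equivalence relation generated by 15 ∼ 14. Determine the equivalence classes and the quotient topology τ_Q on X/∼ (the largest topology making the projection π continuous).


X/∼ = {[14=15], [16]}; |τ_Q| = 3.

Equivalence classes: [14=15], [16].
Quotient map π: X → X/∼ sends 14 ↦ [14=15], 15 ↦ [14=15], 16 ↦ [16].
For each subset V ⊆ X/∼, compute π^{-1}(V) ⊆ X and check whether π^{-1}(V) ∈ τ. V is open in τ_Q iff π^{-1}(V) ∈ τ.
  V = {}: π^{-1}(V) = ∅ ∈ τ ✓.
  V = {[14=15]}: π^{-1}(V) = {14, 15} ∈ τ ✓.
  V = {[16]}: π^{-1}(V) = {16} ∉ τ ✗.
  V = {[14=15], [16]}: π^{-1}(V) = {14, 15, 16} ∈ τ ✓.
Open sets in the quotient: τ_Q = {{}, {[14=15]}, {[14=15], [16]}} (3 elements).


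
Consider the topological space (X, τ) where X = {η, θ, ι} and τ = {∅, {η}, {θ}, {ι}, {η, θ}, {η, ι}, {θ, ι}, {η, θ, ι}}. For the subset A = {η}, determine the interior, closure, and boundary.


int(A) = {η}, cl(A) = {η}, ∂A = ∅.

Closed sets in (X, τ) are complements of opens:
  closed(X, τ) = {∅, {η}, {θ}, {ι}, {η, θ}, {η, ι}, {θ, ι}, {η, θ, ι}}.
int(A) = ⋃ {U ∈ τ : U ⊆ A}. Opens contained in A: ∅, {η}.
Taking the union of these: int(A) = {η}.
cl(A) = ⋂ {C closed : A ⊆ C}. Closed sets containing A: {η}, {η, θ}, {η, ι}, {η, θ, ι}.
Intersecting these: cl(A) = {η}.
∂A = cl(A) ∖ int(A) = {η} ∖ {η} = ∅.


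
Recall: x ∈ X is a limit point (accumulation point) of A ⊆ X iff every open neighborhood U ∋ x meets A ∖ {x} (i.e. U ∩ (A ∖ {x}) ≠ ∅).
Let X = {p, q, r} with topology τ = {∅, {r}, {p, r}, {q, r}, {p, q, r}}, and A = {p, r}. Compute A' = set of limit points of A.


A' = {p, q}

For each x ∈ X, list the open sets U ∈ τ with x ∈ U, then check whether U ∩ (A ∖ {x}) ≠ ∅ for every such U.
  x = p: opens ∋ x are {p, r}, {p, q, r}; each meets A ∖ {p}, so x IS a limit point.
  x = q: opens ∋ x are {q, r}, {p, q, r}; each meets A ∖ {q}, so x IS a limit point.
  x = r: open {r} ∋ x has {r} ∩ (A ∖ {r}) = ∅, so x is NOT a limit point.
Collecting: A' = {p, q}.


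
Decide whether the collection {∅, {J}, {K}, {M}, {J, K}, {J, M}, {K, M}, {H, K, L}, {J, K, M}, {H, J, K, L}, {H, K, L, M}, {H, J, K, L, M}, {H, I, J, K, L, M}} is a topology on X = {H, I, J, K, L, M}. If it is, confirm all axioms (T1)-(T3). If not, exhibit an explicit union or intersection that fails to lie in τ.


τ IS a topology on X.

Axiom (T1): ∅ ∈ τ? Yes; X ∈ τ? Yes.
Axiom (T2/T3): check pairwise unions and intersections of members of τ.
All pairwise intersections and unions checked — each lies in τ. Therefore τ satisfies (T1), (T2), (T3): it IS a topology on X.


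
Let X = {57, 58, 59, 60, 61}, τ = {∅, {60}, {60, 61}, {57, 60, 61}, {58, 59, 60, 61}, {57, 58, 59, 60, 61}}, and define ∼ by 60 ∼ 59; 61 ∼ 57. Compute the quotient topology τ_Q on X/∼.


X/∼ = {[57=61], [58], [59=60]}; |τ_Q| = 2.

Equivalence classes: [57=61], [58], [59=60].
Quotient map π: X → X/∼ sends 57 ↦ [57=61], 58 ↦ [58], 59 ↦ [59=60], 60 ↦ [59=60], 61 ↦ [57=61].
For each subset V ⊆ X/∼, compute π^{-1}(V) ⊆ X and check whether π^{-1}(V) ∈ τ. V is open in τ_Q iff π^{-1}(V) ∈ τ.
  V = {}: π^{-1}(V) = ∅ ∈ τ ✓.
  V = {[57=61]}: π^{-1}(V) = {57, 61} ∉ τ ✗.
  V = {[58]}: π^{-1}(V) = {58} ∉ τ ✗.
  V = {[57=61], [58]}: π^{-1}(V) = {57, 58, 61} ∉ τ ✗.
  V = {[59=60]}: π^{-1}(V) = {59, 60} ∉ τ ✗.
  V = {[57=61], [59=60]}: π^{-1}(V) = {57, 59, 60, 61} ∉ τ ✗.
  V = {[58], [59=60]}: π^{-1}(V) = {58, 59, 60} ∉ τ ✗.
  V = {[57=61], [58], [59=60]}: π^{-1}(V) = {57, 58, 59, 60, 61} ∈ τ ✓.
Open sets in the quotient: τ_Q = {{}, {[57=61], [58], [59=60]}} (2 elements).


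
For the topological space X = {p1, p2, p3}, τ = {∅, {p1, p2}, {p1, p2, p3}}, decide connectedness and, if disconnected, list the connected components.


(X, τ) is connected.

Find clopen sets (U ∈ τ with X ∖ U ∈ τ):
  U = ∅, X ∖ U = {p1, p2, p3} — both open, so U is clopen.
  U = {p1, p2, p3}, X ∖ U = ∅ — both open, so U is clopen.
Only trivial clopens (∅ and X) exist, so (X, τ) is connected.
Compute connected components by grouping points that agree on all clopens:
  component: {p1, p2, p3}


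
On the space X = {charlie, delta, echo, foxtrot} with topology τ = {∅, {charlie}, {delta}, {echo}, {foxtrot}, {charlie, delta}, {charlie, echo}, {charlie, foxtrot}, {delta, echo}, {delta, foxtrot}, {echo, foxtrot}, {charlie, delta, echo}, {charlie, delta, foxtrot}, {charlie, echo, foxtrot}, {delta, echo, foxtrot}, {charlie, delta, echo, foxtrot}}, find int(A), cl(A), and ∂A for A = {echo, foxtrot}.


int(A) = {echo, foxtrot}, cl(A) = {echo, foxtrot}, ∂A = ∅.

Closed sets in (X, τ) are complements of opens:
  closed(X, τ) = {∅, {charlie}, {delta}, {echo}, {foxtrot}, {charlie, delta}, {charlie, echo}, {charlie, foxtrot}, {delta, echo}, {delta, foxtrot}, {echo, foxtrot}, {charlie, delta, echo}, {charlie, delta, foxtrot}, {charlie, echo, foxtrot}, {delta, echo, foxtrot}, {charlie, delta, echo, foxtrot}}.
int(A) = ⋃ {U ∈ τ : U ⊆ A}. Opens contained in A: ∅, {echo}, {foxtrot}, {echo, foxtrot}.
Taking the union of these: int(A) = {echo, foxtrot}.
cl(A) = ⋂ {C closed : A ⊆ C}. Closed sets containing A: {echo, foxtrot}, {charlie, echo, foxtrot}, {delta, echo, foxtrot}, {charlie, delta, echo, foxtrot}.
Intersecting these: cl(A) = {echo, foxtrot}.
∂A = cl(A) ∖ int(A) = {echo, foxtrot} ∖ {echo, foxtrot} = ∅.


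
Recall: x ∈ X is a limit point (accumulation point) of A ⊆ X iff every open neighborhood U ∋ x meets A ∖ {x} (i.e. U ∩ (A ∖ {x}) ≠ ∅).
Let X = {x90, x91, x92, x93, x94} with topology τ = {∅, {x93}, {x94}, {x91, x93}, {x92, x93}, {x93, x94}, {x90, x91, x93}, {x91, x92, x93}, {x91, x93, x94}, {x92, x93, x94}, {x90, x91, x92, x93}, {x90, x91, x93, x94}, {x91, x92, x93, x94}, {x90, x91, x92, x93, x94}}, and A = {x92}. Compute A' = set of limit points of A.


A' = ∅

For each x ∈ X, list the open sets U ∈ τ with x ∈ U, then check whether U ∩ (A ∖ {x}) ≠ ∅ for every such U.
  x = x90: open {x90, x91, x93} ∋ x has {x90, x91, x93} ∩ (A ∖ {x90}) = ∅, so x is NOT a limit point.
  x = x91: open {x91, x93} ∋ x has {x91, x93} ∩ (A ∖ {x91}) = ∅, so x is NOT a limit point.
  x = x92: open {x92, x93} ∋ x has {x92, x93} ∩ (A ∖ {x92}) = ∅, so x is NOT a limit point.
  x = x93: open {x93} ∋ x has {x93} ∩ (A ∖ {x93}) = ∅, so x is NOT a limit point.
  x = x94: open {x94} ∋ x has {x94} ∩ (A ∖ {x94}) = ∅, so x is NOT a limit point.
Collecting: A' = ∅.


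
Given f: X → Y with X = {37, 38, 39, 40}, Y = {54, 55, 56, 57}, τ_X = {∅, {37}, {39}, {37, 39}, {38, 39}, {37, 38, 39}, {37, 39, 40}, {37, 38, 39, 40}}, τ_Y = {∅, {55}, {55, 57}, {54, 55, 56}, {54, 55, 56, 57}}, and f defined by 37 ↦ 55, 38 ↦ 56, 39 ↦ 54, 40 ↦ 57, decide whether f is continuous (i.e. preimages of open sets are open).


f is NOT continuous.

Compute f^{-1}(U) for each U ∈ τ_Y:
  U = ∅: f^{-1}(U) = ∅ ∈ τ_X ✓.
  U = {55}: f^{-1}(U) = {37} ∈ τ_X ✓.
  U = {55, 57}: f^{-1}(U) = {37, 40} ∉ τ_X ✗.
  U = {54, 55, 56}: f^{-1}(U) = {37, 38, 39} ∈ τ_X ✓.
  U = {54, 55, 56, 57}: f^{-1}(U) = {37, 38, 39, 40} ∈ τ_X ✓.
Found U = {55, 57} with f^{-1}(U) = {37, 40} not in τ_X. Therefore f is NOT continuous.


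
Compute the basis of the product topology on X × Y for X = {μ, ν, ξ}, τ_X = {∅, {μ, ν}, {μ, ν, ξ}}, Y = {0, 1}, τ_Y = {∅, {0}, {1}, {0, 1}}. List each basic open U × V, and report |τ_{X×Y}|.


Basis B = {∅ × ∅, {μ, ν} × {0}, {μ, ν} × {1}, {μ, ν, ξ} × {0}, {μ, ν, ξ} × {1}, {μ, ν} × {0, 1}, {μ, ν, ξ} × {0, 1}}; |τ_{X×Y}| = 9.

Enumerate products U × V with U ∈ τ_X, V ∈ τ_Y (deduplicated):
  ∅ × ∅ = {} (∅)
  {μ, ν} × {0} = {(μ,0), (ν,0)}
  {μ, ν} × {1} = {(μ,1), (ν,1)}
  {μ, ν, ξ} × {0} = {(μ,0), (ν,0), (ξ,0)}
  {μ, ν, ξ} × {1} = {(μ,1), (ν,1), (ξ,1)}
  {μ, ν} × {0, 1} = {(μ,0), (μ,1), (ν,0), (ν,1)}
  {μ, ν, ξ} × {0, 1} = {(μ,0), (μ,1), (ν,0), (ν,1), (ξ,0), (ξ,1)}
These 7 distinct sets form the basis B.
Close under arbitrary unions to get τ_{X×Y}; counting gives |τ_{X×Y}| = 9.


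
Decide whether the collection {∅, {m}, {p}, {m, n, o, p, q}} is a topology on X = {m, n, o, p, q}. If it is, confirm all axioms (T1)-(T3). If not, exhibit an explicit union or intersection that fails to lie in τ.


τ is NOT a topology on X.

Axiom (T1): ∅ ∈ τ? Yes; X ∈ τ? Yes.
Axiom (T2/T3): check pairwise unions and intersections of members of τ.
Counterexample for (T2): {m} ∪ {p} = {m, p} ∉ τ. Therefore τ is NOT a topology.


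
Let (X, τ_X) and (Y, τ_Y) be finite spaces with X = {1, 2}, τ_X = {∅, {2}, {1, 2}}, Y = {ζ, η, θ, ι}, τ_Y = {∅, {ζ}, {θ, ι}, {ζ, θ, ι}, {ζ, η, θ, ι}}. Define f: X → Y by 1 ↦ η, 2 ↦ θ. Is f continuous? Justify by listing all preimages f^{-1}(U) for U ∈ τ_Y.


f IS continuous.

Compute f^{-1}(U) for each U ∈ τ_Y:
  U = ∅: f^{-1}(U) = ∅ ∈ τ_X ✓.
  U = {ζ}: f^{-1}(U) = ∅ ∈ τ_X ✓.
  U = {θ, ι}: f^{-1}(U) = {2} ∈ τ_X ✓.
  U = {ζ, θ, ι}: f^{-1}(U) = {2} ∈ τ_X ✓.
  U = {ζ, η, θ, ι}: f^{-1}(U) = {1, 2} ∈ τ_X ✓.
Every preimage lies in τ_X, so f IS continuous.


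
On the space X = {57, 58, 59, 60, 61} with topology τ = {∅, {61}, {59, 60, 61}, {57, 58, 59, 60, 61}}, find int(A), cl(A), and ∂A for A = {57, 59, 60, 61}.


int(A) = {59, 60, 61}, cl(A) = {57, 58, 59, 60, 61}, ∂A = {57, 58}.

Closed sets in (X, τ) are complements of opens:
  closed(X, τ) = {∅, {57, 58}, {57, 58, 59, 60}, {57, 58, 59, 60, 61}}.
int(A) = ⋃ {U ∈ τ : U ⊆ A}. Opens contained in A: ∅, {61}, {59, 60, 61}.
Taking the union of these: int(A) = {59, 60, 61}.
cl(A) = ⋂ {C closed : A ⊆ C}. Closed sets containing A: {57, 58, 59, 60, 61}.
Intersecting these: cl(A) = {57, 58, 59, 60, 61}.
∂A = cl(A) ∖ int(A) = {57, 58, 59, 60, 61} ∖ {59, 60, 61} = {57, 58}.


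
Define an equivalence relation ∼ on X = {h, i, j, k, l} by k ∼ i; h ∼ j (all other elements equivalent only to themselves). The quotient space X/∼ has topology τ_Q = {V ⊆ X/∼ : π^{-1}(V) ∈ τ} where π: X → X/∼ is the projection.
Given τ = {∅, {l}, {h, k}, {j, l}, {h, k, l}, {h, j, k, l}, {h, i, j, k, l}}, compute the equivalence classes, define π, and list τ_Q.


X/∼ = {[h=j], [i=k], [l]}; |τ_Q| = 3.

Equivalence classes: [h=j], [i=k], [l].
Quotient map π: X → X/∼ sends h ↦ [h=j], i ↦ [i=k], j ↦ [h=j], k ↦ [i=k], l ↦ [l].
For each subset V ⊆ X/∼, compute π^{-1}(V) ⊆ X and check whether π^{-1}(V) ∈ τ. V is open in τ_Q iff π^{-1}(V) ∈ τ.
  V = {}: π^{-1}(V) = ∅ ∈ τ ✓.
  V = {[h=j]}: π^{-1}(V) = {h, j} ∉ τ ✗.
  V = {[i=k]}: π^{-1}(V) = {i, k} ∉ τ ✗.
  V = {[h=j], [i=k]}: π^{-1}(V) = {h, i, j, k} ∉ τ ✗.
  V = {[l]}: π^{-1}(V) = {l} ∈ τ ✓.
  V = {[h=j], [l]}: π^{-1}(V) = {h, j, l} ∉ τ ✗.
  V = {[i=k], [l]}: π^{-1}(V) = {i, k, l} ∉ τ ✗.
  V = {[h=j], [i=k], [l]}: π^{-1}(V) = {h, i, j, k, l} ∈ τ ✓.
Open sets in the quotient: τ_Q = {{}, {[l]}, {[h=j], [i=k], [l]}} (3 elements).


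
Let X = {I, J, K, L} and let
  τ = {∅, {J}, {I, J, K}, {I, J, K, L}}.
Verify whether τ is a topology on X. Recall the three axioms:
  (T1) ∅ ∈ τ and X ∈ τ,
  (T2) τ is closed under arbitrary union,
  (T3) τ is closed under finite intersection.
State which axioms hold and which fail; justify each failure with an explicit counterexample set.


τ IS a topology on X.

Axiom (T1): ∅ ∈ τ? Yes; X ∈ τ? Yes.
Axiom (T2/T3): check pairwise unions and intersections of members of τ.
All pairwise intersections and unions checked — each lies in τ. Therefore τ satisfies (T1), (T2), (T3): it IS a topology on X.


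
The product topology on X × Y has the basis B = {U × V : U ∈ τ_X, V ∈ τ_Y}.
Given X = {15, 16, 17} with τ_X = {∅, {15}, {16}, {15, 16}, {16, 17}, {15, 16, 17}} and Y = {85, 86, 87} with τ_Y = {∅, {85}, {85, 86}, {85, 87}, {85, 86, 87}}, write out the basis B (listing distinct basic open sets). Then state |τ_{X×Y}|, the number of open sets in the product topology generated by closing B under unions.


Basis B = {∅ × ∅, {15} × {85}, {16} × {85}, {15} × {85, 86}, {15} × {85, 87}, {15, 16} × {85}, {16} × {85, 86}, {16} × {85, 87}, {16, 17} × {85}, {15} × {85, 86, 87}, {15, 16, 17} × {85}, {16} × {85, 86, 87}, {15, 16} × {85, 86}, {15, 16} × {85, 87}, {16, 17} × {85, 86}, {16, 17} × {85, 87}, {15, 16} × {85, 86, 87}, {15, 16, 17} × {85, 86}, {15, 16, 17} × {85, 87}, {16, 17} × {85, 86, 87}, {15, 16, 17} × {85, 86, 87}}; |τ_{X×Y}| = 70.

Enumerate products U × V with U ∈ τ_X, V ∈ τ_Y (deduplicated):
  ∅ × ∅ = {} (∅)
  {15} × {85} = {(15,85)}
  {16} × {85} = {(16,85)}
  {15} × {85, 86} = {(15,85), (15,86)}
  {15} × {85, 87} = {(15,85), (15,87)}
  {15, 16} × {85} = {(15,85), (16,85)}
  {16} × {85, 86} = {(16,85), (16,86)}
  {16} × {85, 87} = {(16,85), (16,87)}
  {16, 17} × {85} = {(16,85), (17,85)}
  {15} × {85, 86, 87} = {(15,85), (15,86), (15,87)}
  {15, 16, 17} × {85} = {(15,85), (16,85), (17,85)}
  {16} × {85, 86, 87} = {(16,85), (16,86), (16,87)}
  {15, 16} × {85, 86} = {(15,85), (15,86), (16,85), (16,86)}
  {15, 16} × {85, 87} = {(15,85), (15,87), (16,85), (16,87)}
  {16, 17} × {85, 86} = {(16,85), (16,86), (17,85), (17,86)}
  {16, 17} × {85, 87} = {(16,85), (16,87), (17,85), (17,87)}
  {15, 16} × {85, 86, 87} = {(15,85), (15,86), (15,87), (16,85), (16,86), (16,87)}
  {15, 16, 17} × {85, 86} = {(15,85), (15,86), (16,85), (16,86), (17,85), (17,86)}
  {15, 16, 17} × {85, 87} = {(15,85), (15,87), (16,85), (16,87), (17,85), (17,87)}
  {16, 17} × {85, 86, 87} = {(16,85), (16,86), (16,87), (17,85), (17,86), (17,87)}
  {15, 16, 17} × {85, 86, 87} = {(15,85), (15,86), (15,87), (16,85), (16,86), (16,87), (17,85), (17,86), (17,87)}
These 21 distinct sets form the basis B.
Close under arbitrary unions to get τ_{X×Y}; counting gives |τ_{X×Y}| = 70.


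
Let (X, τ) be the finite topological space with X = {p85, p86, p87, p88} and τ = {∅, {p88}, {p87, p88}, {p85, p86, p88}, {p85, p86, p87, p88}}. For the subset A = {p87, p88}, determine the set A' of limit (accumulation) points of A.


A' = {p85, p86, p87}

For each x ∈ X, list the open sets U ∈ τ with x ∈ U, then check whether U ∩ (A ∖ {x}) ≠ ∅ for every such U.
  x = p85: opens ∋ x are {p85, p86, p88}, {p85, p86, p87, p88}; each meets A ∖ {p85}, so x IS a limit point.
  x = p86: opens ∋ x are {p85, p86, p88}, {p85, p86, p87, p88}; each meets A ∖ {p86}, so x IS a limit point.
  x = p87: opens ∋ x are {p87, p88}, {p85, p86, p87, p88}; each meets A ∖ {p87}, so x IS a limit point.
  x = p88: open {p88} ∋ x has {p88} ∩ (A ∖ {p88}) = ∅, so x is NOT a limit point.
Collecting: A' = {p85, p86, p87}.


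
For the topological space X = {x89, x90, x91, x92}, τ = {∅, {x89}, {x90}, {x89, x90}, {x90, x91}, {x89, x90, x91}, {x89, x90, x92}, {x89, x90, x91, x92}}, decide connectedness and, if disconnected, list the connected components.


(X, τ) is connected.

Find clopen sets (U ∈ τ with X ∖ U ∈ τ):
  U = ∅, X ∖ U = {x89, x90, x91, x92} — both open, so U is clopen.
  U = {x89, x90, x91, x92}, X ∖ U = ∅ — both open, so U is clopen.
Only trivial clopens (∅ and X) exist, so (X, τ) is connected.
Compute connected components by grouping points that agree on all clopens:
  component: {x89, x90, x91, x92}


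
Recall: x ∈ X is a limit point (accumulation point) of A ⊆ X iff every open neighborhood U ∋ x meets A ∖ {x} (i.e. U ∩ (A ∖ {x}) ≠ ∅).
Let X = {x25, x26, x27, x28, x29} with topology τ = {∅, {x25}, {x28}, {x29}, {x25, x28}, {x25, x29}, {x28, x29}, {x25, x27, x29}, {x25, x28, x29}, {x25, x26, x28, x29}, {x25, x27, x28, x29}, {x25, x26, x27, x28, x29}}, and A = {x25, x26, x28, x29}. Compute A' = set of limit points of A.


A' = {x26, x27}

For each x ∈ X, list the open sets U ∈ τ with x ∈ U, then check whether U ∩ (A ∖ {x}) ≠ ∅ for every such U.
  x = x25: open {x25} ∋ x has {x25} ∩ (A ∖ {x25}) = ∅, so x is NOT a limit point.
  x = x26: opens ∋ x are {x25, x26, x28, x29}, {x25, x26, x27, x28, x29}; each meets A ∖ {x26}, so x IS a limit point.
  x = x27: opens ∋ x are {x25, x27, x29}, {x25, x27, x28, x29}, {x25, x26, x27, x28, x29}; each meets A ∖ {x27}, so x IS a limit point.
  x = x28: open {x28} ∋ x has {x28} ∩ (A ∖ {x28}) = ∅, so x is NOT a limit point.
  x = x29: open {x29} ∋ x has {x29} ∩ (A ∖ {x29}) = ∅, so x is NOT a limit point.
Collecting: A' = {x26, x27}.


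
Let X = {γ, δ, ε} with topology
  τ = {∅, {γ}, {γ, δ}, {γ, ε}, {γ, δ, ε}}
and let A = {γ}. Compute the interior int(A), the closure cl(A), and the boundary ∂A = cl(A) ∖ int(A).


int(A) = {γ}, cl(A) = {γ, δ, ε}, ∂A = {δ, ε}.

Closed sets in (X, τ) are complements of opens:
  closed(X, τ) = {∅, {δ}, {ε}, {δ, ε}, {γ, δ, ε}}.
int(A) = ⋃ {U ∈ τ : U ⊆ A}. Opens contained in A: ∅, {γ}.
Taking the union of these: int(A) = {γ}.
cl(A) = ⋂ {C closed : A ⊆ C}. Closed sets containing A: {γ, δ, ε}.
Intersecting these: cl(A) = {γ, δ, ε}.
∂A = cl(A) ∖ int(A) = {γ, δ, ε} ∖ {γ} = {δ, ε}.


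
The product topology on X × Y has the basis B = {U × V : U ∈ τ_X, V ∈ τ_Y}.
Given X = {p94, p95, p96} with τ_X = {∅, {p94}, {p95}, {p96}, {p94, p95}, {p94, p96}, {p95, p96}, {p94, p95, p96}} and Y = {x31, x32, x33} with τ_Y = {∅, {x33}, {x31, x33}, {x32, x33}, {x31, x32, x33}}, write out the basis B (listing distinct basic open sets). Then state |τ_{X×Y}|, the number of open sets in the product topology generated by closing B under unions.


Basis B = {∅ × ∅, {p94} × {x33}, {p95} × {x33}, {p96} × {x33}, {p94} × {x31, x33}, {p94} × {x32, x33}, {p94, p95} × {x33}, {p94, p96} × {x33}, {p95} × {x31, x33}, {p95} × {x32, x33}, {p95, p96} × {x33}, {p96} × {x31, x33}, {p96} × {x32, x33}, {p94} × {x31, x32, x33}, {p94, p95, p96} × {x33}, {p95} × {x31, x32, x33}, {p96} × {x31, x32, x33}, {p94, p95} × {x31, x33}, {p94, p96} × {x31, x33}, {p94, p95} × {x32, x33}, {p94, p96} × {x32, x33}, {p95, p96} × {x31, x33}, {p95, p96} × {x32, x33}, {p94, p95} × {x31, x32, x33}, {p94, p96} × {x31, x32, x33}, {p94, p95, p96} × {x31, x33}, {p94, p95, p96} × {x32, x33}, {p95, p96} × {x31, x32, x33}, {p94, p95, p96} × {x31, x32, x33}}; |τ_{X×Y}| = 125.

Enumerate products U × V with U ∈ τ_X, V ∈ τ_Y (deduplicated):
  ∅ × ∅ = {} (∅)
  {p94} × {x33} = {(p94,x33)}
  {p95} × {x33} = {(p95,x33)}
  {p96} × {x33} = {(p96,x33)}
  {p94} × {x31, x33} = {(p94,x31), (p94,x33)}
  {p94} × {x32, x33} = {(p94,x32), (p94,x33)}
  {p94, p95} × {x33} = {(p94,x33), (p95,x33)}
  {p94, p96} × {x33} = {(p94,x33), (p96,x33)}
  {p95} × {x31, x33} = {(p95,x31), (p95,x33)}
  {p95} × {x32, x33} = {(p95,x32), (p95,x33)}
  {p95, p96} × {x33} = {(p95,x33), (p96,x33)}
  {p96} × {x31, x33} = {(p96,x31), (p96,x33)}
  {p96} × {x32, x33} = {(p96,x32), (p96,x33)}
  {p94} × {x31, x32, x33} = {(p94,x31), (p94,x32), (p94,x33)}
  {p94, p95, p96} × {x33} = {(p94,x33), (p95,x33), (p96,x33)}
  {p95} × {x31, x32, x33} = {(p95,x31), (p95,x32), (p95,x33)}
  {p96} × {x31, x32, x33} = {(p96,x31), (p96,x32), (p96,x33)}
  {p94, p95} × {x31, x33} = {(p94,x31), (p94,x33), (p95,x31), (p95,x33)}
  {p94, p96} × {x31, x33} = {(p94,x31), (p94,x33), (p96,x31), (p96,x33)}
  {p94, p95} × {x32, x33} = {(p94,x32), (p94,x33), (p95,x32), (p95,x33)}
  {p94, p96} × {x32, x33} = {(p94,x32), (p94,x33), (p96,x32), (p96,x33)}
  {p95, p96} × {x31, x33} = {(p95,x31), (p95,x33), (p96,x31), (p96,x33)}
  {p95, p96} × {x32, x33} = {(p95,x32), (p95,x33), (p96,x32), (p96,x33)}
  {p94, p95} × {x31, x32, x33} = {(p94,x31), (p94,x32), (p94,x33), (p95,x31), (p95,x32), (p95,x33)}
  {p94, p96} × {x31, x32, x33} = {(p94,x31), (p94,x32), (p94,x33), (p96,x31), (p96,x32), (p96,x33)}
  {p94, p95, p96} × {x31, x33} = {(p94,x31), (p94,x33), (p95,x31), (p95,x33), (p96,x31), (p96,x33)}
  {p94, p95, p96} × {x32, x33} = {(p94,x32), (p94,x33), (p95,x32), (p95,x33), (p96,x32), (p96,x33)}
  {p95, p96} × {x31, x32, x33} = {(p95,x31), (p95,x32), (p95,x33), (p96,x31), (p96,x32), (p96,x33)}
  {p94, p95, p96} × {x31, x32, x33} = {(p94,x31), (p94,x32), (p94,x33), (p95,x31), (p95,x32), (p95,x33), (p96,x31), (p96,x32), (p96,x33)}
These 29 distinct sets form the basis B.
Close under arbitrary unions to get τ_{X×Y}; counting gives |τ_{X×Y}| = 125.


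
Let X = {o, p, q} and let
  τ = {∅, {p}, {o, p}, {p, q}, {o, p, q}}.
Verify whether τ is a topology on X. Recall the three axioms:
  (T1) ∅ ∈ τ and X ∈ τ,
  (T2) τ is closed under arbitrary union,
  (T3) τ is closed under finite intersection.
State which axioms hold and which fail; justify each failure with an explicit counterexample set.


τ IS a topology on X.

Axiom (T1): ∅ ∈ τ? Yes; X ∈ τ? Yes.
Axiom (T2/T3): check pairwise unions and intersections of members of τ.
All pairwise intersections and unions checked — each lies in τ. Therefore τ satisfies (T1), (T2), (T3): it IS a topology on X.


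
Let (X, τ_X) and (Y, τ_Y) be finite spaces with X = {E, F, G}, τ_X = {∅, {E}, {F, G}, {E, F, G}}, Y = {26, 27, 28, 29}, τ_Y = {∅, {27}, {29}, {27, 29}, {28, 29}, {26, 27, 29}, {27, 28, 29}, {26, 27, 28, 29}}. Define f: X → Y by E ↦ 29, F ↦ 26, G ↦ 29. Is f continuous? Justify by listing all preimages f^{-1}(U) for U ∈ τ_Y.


f is NOT continuous.

Compute f^{-1}(U) for each U ∈ τ_Y:
  U = ∅: f^{-1}(U) = ∅ ∈ τ_X ✓.
  U = {27}: f^{-1}(U) = ∅ ∈ τ_X ✓.
  U = {29}: f^{-1}(U) = {E, G} ∉ τ_X ✗.
  U = {27, 29}: f^{-1}(U) = {E, G} ∉ τ_X ✗.
  U = {28, 29}: f^{-1}(U) = {E, G} ∉ τ_X ✗.
  U = {26, 27, 29}: f^{-1}(U) = {E, F, G} ∈ τ_X ✓.
  U = {27, 28, 29}: f^{-1}(U) = {E, G} ∉ τ_X ✗.
  U = {26, 27, 28, 29}: f^{-1}(U) = {E, F, G} ∈ τ_X ✓.
Found U = {29} with f^{-1}(U) = {E, G} not in τ_X. Therefore f is NOT continuous.


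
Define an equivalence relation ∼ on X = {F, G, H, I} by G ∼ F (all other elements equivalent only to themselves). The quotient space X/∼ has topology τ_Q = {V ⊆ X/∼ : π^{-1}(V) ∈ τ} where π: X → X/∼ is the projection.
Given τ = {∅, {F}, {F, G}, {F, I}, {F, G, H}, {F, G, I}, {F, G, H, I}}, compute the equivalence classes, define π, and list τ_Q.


X/∼ = {[F=G], [H], [I]}; |τ_Q| = 5.

Equivalence classes: [F=G], [H], [I].
Quotient map π: X → X/∼ sends F ↦ [F=G], G ↦ [F=G], H ↦ [H], I ↦ [I].
For each subset V ⊆ X/∼, compute π^{-1}(V) ⊆ X and check whether π^{-1}(V) ∈ τ. V is open in τ_Q iff π^{-1}(V) ∈ τ.
  V = {}: π^{-1}(V) = ∅ ∈ τ ✓.
  V = {[F=G]}: π^{-1}(V) = {F, G} ∈ τ ✓.
  V = {[H]}: π^{-1}(V) = {H} ∉ τ ✗.
  V = {[F=G], [H]}: π^{-1}(V) = {F, G, H} ∈ τ ✓.
  V = {[I]}: π^{-1}(V) = {I} ∉ τ ✗.
  V = {[F=G], [I]}: π^{-1}(V) = {F, G, I} ∈ τ ✓.
  V = {[H], [I]}: π^{-1}(V) = {H, I} ∉ τ ✗.
  V = {[F=G], [H], [I]}: π^{-1}(V) = {F, G, H, I} ∈ τ ✓.
Open sets in the quotient: τ_Q = {{}, {[F=G]}, {[F=G], [H]}, {[F=G], [I]}, {[F=G], [H], [I]}} (5 elements).


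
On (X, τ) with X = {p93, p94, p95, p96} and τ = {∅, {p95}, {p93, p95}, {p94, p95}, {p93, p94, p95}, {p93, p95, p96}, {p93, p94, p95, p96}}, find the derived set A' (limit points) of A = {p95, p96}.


A' = {p93, p94, p96}

For each x ∈ X, list the open sets U ∈ τ with x ∈ U, then check whether U ∩ (A ∖ {x}) ≠ ∅ for every such U.
  x = p93: opens ∋ x are {p93, p95}, {p93, p94, p95}, {p93, p95, p96}, {p93, p94, p95, p96}; each meets A ∖ {p93}, so x IS a limit point.
  x = p94: opens ∋ x are {p94, p95}, {p93, p94, p95}, {p93, p94, p95, p96}; each meets A ∖ {p94}, so x IS a limit point.
  x = p95: open {p95} ∋ x has {p95} ∩ (A ∖ {p95}) = ∅, so x is NOT a limit point.
  x = p96: opens ∋ x are {p93, p95, p96}, {p93, p94, p95, p96}; each meets A ∖ {p96}, so x IS a limit point.
Collecting: A' = {p93, p94, p96}.


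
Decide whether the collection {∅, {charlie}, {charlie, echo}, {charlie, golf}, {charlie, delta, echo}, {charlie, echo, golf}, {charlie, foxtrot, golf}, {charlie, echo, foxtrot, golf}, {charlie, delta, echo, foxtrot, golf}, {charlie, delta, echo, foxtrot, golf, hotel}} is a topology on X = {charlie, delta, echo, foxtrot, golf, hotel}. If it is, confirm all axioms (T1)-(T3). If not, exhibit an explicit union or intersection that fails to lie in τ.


τ is NOT a topology on X.

Axiom (T1): ∅ ∈ τ? Yes; X ∈ τ? Yes.
Axiom (T2/T3): check pairwise unions and intersections of members of τ.
Counterexample for (T2): {charlie, golf} ∪ {charlie, delta, echo} = {charlie, delta, echo, golf} ∉ τ. Therefore τ is NOT a topology.


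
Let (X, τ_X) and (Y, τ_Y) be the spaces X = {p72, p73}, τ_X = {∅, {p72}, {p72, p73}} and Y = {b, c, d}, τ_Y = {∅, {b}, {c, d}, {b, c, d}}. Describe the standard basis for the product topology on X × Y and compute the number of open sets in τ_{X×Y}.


Basis B = {∅ × ∅, {p72} × {b}, {p72, p73} × {b}, {p72} × {c, d}, {p72} × {b, c, d}, {p72, p73} × {c, d}, {p72, p73} × {b, c, d}}; |τ_{X×Y}| = 9.

Enumerate products U × V with U ∈ τ_X, V ∈ τ_Y (deduplicated):
  ∅ × ∅ = {} (∅)
  {p72} × {b} = {(p72,b)}
  {p72, p73} × {b} = {(p72,b), (p73,b)}
  {p72} × {c, d} = {(p72,c), (p72,d)}
  {p72} × {b, c, d} = {(p72,b), (p72,c), (p72,d)}
  {p72, p73} × {c, d} = {(p72,c), (p72,d), (p73,c), (p73,d)}
  {p72, p73} × {b, c, d} = {(p72,b), (p72,c), (p72,d), (p73,b), (p73,c), (p73,d)}
These 7 distinct sets form the basis B.
Close under arbitrary unions to get τ_{X×Y}; counting gives |τ_{X×Y}| = 9.


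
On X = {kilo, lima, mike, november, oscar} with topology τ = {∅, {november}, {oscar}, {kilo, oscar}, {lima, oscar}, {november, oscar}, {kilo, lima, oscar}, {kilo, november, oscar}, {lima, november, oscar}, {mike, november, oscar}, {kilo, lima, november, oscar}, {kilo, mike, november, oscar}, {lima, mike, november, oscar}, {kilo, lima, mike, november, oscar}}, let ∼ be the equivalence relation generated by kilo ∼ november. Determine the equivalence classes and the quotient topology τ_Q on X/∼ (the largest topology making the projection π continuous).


X/∼ = {[kilo=november], [lima], [mike], [oscar]}; |τ_Q| = 7.

Equivalence classes: [kilo=november], [lima], [mike], [oscar].
Quotient map π: X → X/∼ sends kilo ↦ [kilo=november], lima ↦ [lima], mike ↦ [mike], november ↦ [kilo=november], oscar ↦ [oscar].
For each subset V ⊆ X/∼, compute π^{-1}(V) ⊆ X and check whether π^{-1}(V) ∈ τ. V is open in τ_Q iff π^{-1}(V) ∈ τ.
  V = {}: π^{-1}(V) = ∅ ∈ τ ✓.
  V = {[kilo=november]}: π^{-1}(V) = {kilo, november} ∉ τ ✗.
  V = {[lima]}: π^{-1}(V) = {lima} ∉ τ ✗.
  V = {[kilo=november], [lima]}: π^{-1}(V) = {kilo, lima, november} ∉ τ ✗.
  V = {[mike]}: π^{-1}(V) = {mike} ∉ τ ✗.
  V = {[kilo=november], [mike]}: π^{-1}(V) = {kilo, mike, november} ∉ τ ✗.
  V = {[lima], [mike]}: π^{-1}(V) = {lima, mike} ∉ τ ✗.
  V = {[kilo=november], [lima], [mike]}: π^{-1}(V) = {kilo, lima, mike, november} ∉ τ ✗.
  V = {[oscar]}: π^{-1}(V) = {oscar} ∈ τ ✓.
  V = {[kilo=november], [oscar]}: π^{-1}(V) = {kilo, november, oscar} ∈ τ ✓.
  V = {[lima], [oscar]}: π^{-1}(V) = {lima, oscar} ∈ τ ✓.
  V = {[kilo=november], [lima], [oscar]}: π^{-1}(V) = {kilo, lima, november, oscar} ∈ τ ✓.
  V = {[mike], [oscar]}: π^{-1}(V) = {mike, oscar} ∉ τ ✗.
  V = {[kilo=november], [mike], [oscar]}: π^{-1}(V) = {kilo, mike, november, oscar} ∈ τ ✓.
  V = {[lima], [mike], [oscar]}: π^{-1}(V) = {lima, mike, oscar} ∉ τ ✗.
  V = {[kilo=november], [lima], [mike], [oscar]}: π^{-1}(V) = {kilo, lima, mike, november, oscar} ∈ τ ✓.
Open sets in the quotient: τ_Q = {{}, {[oscar]}, {[kilo=november], [oscar]}, {[lima], [oscar]}, {[kilo=november], [lima], [oscar]}, {[kilo=november], [mike], [oscar]}, {[kilo=november], [lima], [mike], [oscar]}} (7 elements).


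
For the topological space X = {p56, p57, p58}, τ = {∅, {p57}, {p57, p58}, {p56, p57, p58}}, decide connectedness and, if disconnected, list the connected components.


(X, τ) is connected.

Find clopen sets (U ∈ τ with X ∖ U ∈ τ):
  U = ∅, X ∖ U = {p56, p57, p58} — both open, so U is clopen.
  U = {p56, p57, p58}, X ∖ U = ∅ — both open, so U is clopen.
Only trivial clopens (∅ and X) exist, so (X, τ) is connected.
Compute connected components by grouping points that agree on all clopens:
  component: {p56, p57, p58}


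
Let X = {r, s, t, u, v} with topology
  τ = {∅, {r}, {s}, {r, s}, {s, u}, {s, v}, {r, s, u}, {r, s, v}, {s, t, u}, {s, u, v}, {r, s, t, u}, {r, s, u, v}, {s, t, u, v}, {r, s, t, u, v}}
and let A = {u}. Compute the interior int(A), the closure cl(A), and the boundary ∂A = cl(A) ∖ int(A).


int(A) = ∅, cl(A) = {t, u}, ∂A = {t, u}.

Closed sets in (X, τ) are complements of opens:
  closed(X, τ) = {∅, {r}, {t}, {v}, {r, t}, {r, v}, {t, u}, {t, v}, {r, t, u}, {r, t, v}, {t, u, v}, {r, t, u, v}, {s, t, u, v}, {r, s, t, u, v}}.
int(A) = ⋃ {U ∈ τ : U ⊆ A}. Opens contained in A: ∅.
Taking the union of these: int(A) = ∅.
cl(A) = ⋂ {C closed : A ⊆ C}. Closed sets containing A: {t, u}, {r, t, u}, {t, u, v}, {r, t, u, v}, {s, t, u, v}, {r, s, t, u, v}.
Intersecting these: cl(A) = {t, u}.
∂A = cl(A) ∖ int(A) = {t, u} ∖ ∅ = {t, u}.


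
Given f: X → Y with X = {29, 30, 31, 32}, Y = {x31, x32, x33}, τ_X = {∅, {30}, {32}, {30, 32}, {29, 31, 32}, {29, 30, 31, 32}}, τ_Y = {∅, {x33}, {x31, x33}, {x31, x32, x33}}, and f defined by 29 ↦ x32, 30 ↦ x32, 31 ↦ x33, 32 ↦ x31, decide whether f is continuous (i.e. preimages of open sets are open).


f is NOT continuous.

Compute f^{-1}(U) for each U ∈ τ_Y:
  U = ∅: f^{-1}(U) = ∅ ∈ τ_X ✓.
  U = {x33}: f^{-1}(U) = {31} ∉ τ_X ✗.
  U = {x31, x33}: f^{-1}(U) = {31, 32} ∉ τ_X ✗.
  U = {x31, x32, x33}: f^{-1}(U) = {29, 30, 31, 32} ∈ τ_X ✓.
Found U = {x33} with f^{-1}(U) = {31} not in τ_X. Therefore f is NOT continuous.
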